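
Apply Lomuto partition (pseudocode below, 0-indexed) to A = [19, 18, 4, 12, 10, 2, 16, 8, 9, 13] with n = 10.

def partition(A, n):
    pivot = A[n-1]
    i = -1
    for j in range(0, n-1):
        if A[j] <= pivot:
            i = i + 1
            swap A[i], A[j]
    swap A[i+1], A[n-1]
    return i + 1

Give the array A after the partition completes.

[4, 12, 10, 2, 8, 9, 13, 19, 18, 16]

pivot=13, i=-1
j=0: 19>13, skip
j=1: 18>13, skip
j=2: 4≤13, i=0, swap(0,2) ⇒ [4, 18, 19, 12, 10, 2, 16, 8, 9, 13]
j=3: 12≤13, i=1, swap(1,3) ⇒ [4, 12, 19, 18, 10, 2, 16, 8, 9, 13]
j=4: 10≤13, i=2, swap(2,4) ⇒ [4, 12, 10, 18, 19, 2, 16, 8, 9, 13]
j=5: 2≤13, i=3, swap(3,5) ⇒ [4, 12, 10, 2, 19, 18, 16, 8, 9, 13]
j=6: 16>13, skip
j=7: 8≤13, i=4, swap(4,7) ⇒ [4, 12, 10, 2, 8, 18, 16, 19, 9, 13]
j=8: 9≤13, i=5, swap(5,8) ⇒ [4, 12, 10, 2, 8, 9, 16, 19, 18, 13]
swap(6,9) ⇒ [4, 12, 10, 2, 8, 9, 13, 19, 18, 16]; return 6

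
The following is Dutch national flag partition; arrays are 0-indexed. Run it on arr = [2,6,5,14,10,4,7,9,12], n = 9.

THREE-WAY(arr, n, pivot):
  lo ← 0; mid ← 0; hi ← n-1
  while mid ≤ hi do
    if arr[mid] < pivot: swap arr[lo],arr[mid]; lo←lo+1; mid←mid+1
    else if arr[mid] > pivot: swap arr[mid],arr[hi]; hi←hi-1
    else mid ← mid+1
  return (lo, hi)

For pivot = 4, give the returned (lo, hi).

(1, 1)

pivot = 4; lo=0, mid=0, hi=8
arr[mid]=2<4: swap arr[0],arr[0]; lo=1,mid=1 → [2,6,5,14,10,4,7,9,12]
arr[mid]=6>4: swap arr[1],arr[8]; hi=7 → [2,12,5,14,10,4,7,9,6]
arr[mid]=12>4: swap arr[1],arr[7]; hi=6 → [2,9,5,14,10,4,7,12,6]
arr[mid]=9>4: swap arr[1],arr[6]; hi=5 → [2,7,5,14,10,4,9,12,6]
arr[mid]=7>4: swap arr[1],arr[5]; hi=4 → [2,4,5,14,10,7,9,12,6]
arr[mid]=4=4: mid=2
arr[mid]=5>4: swap arr[2],arr[4]; hi=3 → [2,4,10,14,5,7,9,12,6]
arr[mid]=10>4: swap arr[2],arr[3]; hi=2 → [2,4,14,10,5,7,9,12,6]
arr[mid]=14>4: swap arr[2],arr[2]; hi=1 → [2,4,14,10,5,7,9,12,6]
end: lo=1, hi=1; arr = [2,4,14,10,5,7,9,12,6]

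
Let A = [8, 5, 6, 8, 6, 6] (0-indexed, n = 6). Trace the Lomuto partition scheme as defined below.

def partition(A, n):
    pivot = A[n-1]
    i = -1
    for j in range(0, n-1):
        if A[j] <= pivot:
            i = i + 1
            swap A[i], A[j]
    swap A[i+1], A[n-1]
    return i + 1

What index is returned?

3

pivot=6, i=-1
j=0: 8>6, skip
j=1: 5≤6, i=0, swap(0,1) ⇒ [5, 8, 6, 8, 6, 6]
j=2: 6≤6, i=1, swap(1,2) ⇒ [5, 6, 8, 8, 6, 6]
j=3: 8>6, skip
j=4: 6≤6, i=2, swap(2,4) ⇒ [5, 6, 6, 8, 8, 6]
swap(3,5) ⇒ [5, 6, 6, 6, 8, 8]; return 3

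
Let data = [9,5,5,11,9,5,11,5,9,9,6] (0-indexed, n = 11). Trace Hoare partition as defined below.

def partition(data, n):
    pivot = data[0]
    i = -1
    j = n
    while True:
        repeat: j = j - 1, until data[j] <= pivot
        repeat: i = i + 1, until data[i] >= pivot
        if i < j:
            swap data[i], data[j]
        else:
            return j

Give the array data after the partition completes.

pivot = data[0] = 9; i = -1, j = 11
j→10 (data[10]=6≤9), i→0 (data[0]=9≥9); i<j, swap → [6,5,5,11,9,5,11,5,9,9,9]
j→9 (data[9]=9≤9), i→3 (data[3]=11≥9); i<j, swap → [6,5,5,9,9,5,11,5,9,11,9]
j→8 (data[8]=9≤9), i→4 (data[4]=9≥9); i<j, swap → [6,5,5,9,9,5,11,5,9,11,9]
j→7 (data[7]=5≤9), i→6 (data[6]=11≥9); i<j, swap → [6,5,5,9,9,5,5,11,9,11,9]
j→6, i→7; i≥j, return j=6. data = [6,5,5,9,9,5,5,11,9,11,9]

[6,5,5,9,9,5,5,11,9,11,9]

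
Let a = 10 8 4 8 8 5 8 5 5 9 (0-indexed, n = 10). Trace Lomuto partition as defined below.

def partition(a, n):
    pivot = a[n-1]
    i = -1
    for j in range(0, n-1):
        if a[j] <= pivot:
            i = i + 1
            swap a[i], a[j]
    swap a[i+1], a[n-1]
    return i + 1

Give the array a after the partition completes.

8 4 8 8 5 8 5 5 9 10

pivot=9, i=-1
j=0: 10>9, skip
j=1: 8≤9, i=0, swap(0,1) ⇒ 8 10 4 8 8 5 8 5 5 9
j=2: 4≤9, i=1, swap(1,2) ⇒ 8 4 10 8 8 5 8 5 5 9
j=3: 8≤9, i=2, swap(2,3) ⇒ 8 4 8 10 8 5 8 5 5 9
j=4: 8≤9, i=3, swap(3,4) ⇒ 8 4 8 8 10 5 8 5 5 9
j=5: 5≤9, i=4, swap(4,5) ⇒ 8 4 8 8 5 10 8 5 5 9
j=6: 8≤9, i=5, swap(5,6) ⇒ 8 4 8 8 5 8 10 5 5 9
j=7: 5≤9, i=6, swap(6,7) ⇒ 8 4 8 8 5 8 5 10 5 9
j=8: 5≤9, i=7, swap(7,8) ⇒ 8 4 8 8 5 8 5 5 10 9
swap(8,9) ⇒ 8 4 8 8 5 8 5 5 9 10; return 8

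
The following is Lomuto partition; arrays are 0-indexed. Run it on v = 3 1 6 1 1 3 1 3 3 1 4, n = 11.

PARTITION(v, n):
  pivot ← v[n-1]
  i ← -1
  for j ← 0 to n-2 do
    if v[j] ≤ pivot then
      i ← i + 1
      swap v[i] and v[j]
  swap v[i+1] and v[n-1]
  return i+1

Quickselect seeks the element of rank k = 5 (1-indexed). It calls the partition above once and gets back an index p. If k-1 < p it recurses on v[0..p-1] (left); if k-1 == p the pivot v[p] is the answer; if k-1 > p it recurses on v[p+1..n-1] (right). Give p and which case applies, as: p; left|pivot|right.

pivot=4, i=-1
j=0: 3≤4, i=0, swap(0,0) ⇒ 3 1 6 1 1 3 1 3 3 1 4
j=1: 1≤4, i=1, swap(1,1) ⇒ 3 1 6 1 1 3 1 3 3 1 4
j=2: 6>4, skip
j=3: 1≤4, i=2, swap(2,3) ⇒ 3 1 1 6 1 3 1 3 3 1 4
j=4: 1≤4, i=3, swap(3,4) ⇒ 3 1 1 1 6 3 1 3 3 1 4
j=5: 3≤4, i=4, swap(4,5) ⇒ 3 1 1 1 3 6 1 3 3 1 4
j=6: 1≤4, i=5, swap(5,6) ⇒ 3 1 1 1 3 1 6 3 3 1 4
j=7: 3≤4, i=6, swap(6,7) ⇒ 3 1 1 1 3 1 3 6 3 1 4
j=8: 3≤4, i=7, swap(7,8) ⇒ 3 1 1 1 3 1 3 3 6 1 4
j=9: 1≤4, i=8, swap(8,9) ⇒ 3 1 1 1 3 1 3 3 1 6 4
swap(9,10) ⇒ 3 1 1 1 3 1 3 3 1 4 6; return 9
p = 9; k-1 = 4 < 9 ⇒ left

9; left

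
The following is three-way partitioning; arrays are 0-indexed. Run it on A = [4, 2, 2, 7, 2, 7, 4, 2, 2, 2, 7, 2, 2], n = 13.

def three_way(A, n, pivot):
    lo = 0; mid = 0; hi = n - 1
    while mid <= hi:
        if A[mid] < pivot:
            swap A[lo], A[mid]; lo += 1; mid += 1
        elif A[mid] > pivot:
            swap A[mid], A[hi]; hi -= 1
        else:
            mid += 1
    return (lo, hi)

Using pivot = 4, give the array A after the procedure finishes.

[2, 2, 2, 2, 2, 2, 2, 2, 4, 4, 7, 7, 7]

lo=0 mid=0 hi=12
4=4: mid=1
2<4: swap(0,1), lo=1 mid=2 ⇒ [2, 4, 2, 7, 2, 7, 4, 2, 2, 2, 7, 2, 2]
2<4: swap(1,2), lo=2 mid=3 ⇒ [2, 2, 4, 7, 2, 7, 4, 2, 2, 2, 7, 2, 2]
7>4: swap(3,12), hi=11 ⇒ [2, 2, 4, 2, 2, 7, 4, 2, 2, 2, 7, 2, 7]
2<4: swap(2,3), lo=3 mid=4 ⇒ [2, 2, 2, 4, 2, 7, 4, 2, 2, 2, 7, 2, 7]
2<4: swap(3,4), lo=4 mid=5 ⇒ [2, 2, 2, 2, 4, 7, 4, 2, 2, 2, 7, 2, 7]
7>4: swap(5,11), hi=10 ⇒ [2, 2, 2, 2, 4, 2, 4, 2, 2, 2, 7, 7, 7]
2<4: swap(4,5), lo=5 mid=6 ⇒ [2, 2, 2, 2, 2, 4, 4, 2, 2, 2, 7, 7, 7]
4=4: mid=7
2<4: swap(5,7), lo=6 mid=8 ⇒ [2, 2, 2, 2, 2, 2, 4, 4, 2, 2, 7, 7, 7]
2<4: swap(6,8), lo=7 mid=9 ⇒ [2, 2, 2, 2, 2, 2, 2, 4, 4, 2, 7, 7, 7]
2<4: swap(7,9), lo=8 mid=10 ⇒ [2, 2, 2, 2, 2, 2, 2, 2, 4, 4, 7, 7, 7]
7>4: swap(10,10), hi=9 ⇒ [2, 2, 2, 2, 2, 2, 2, 2, 4, 4, 7, 7, 7]
done. lo=8 hi=9; A=[2, 2, 2, 2, 2, 2, 2, 2, 4, 4, 7, 7, 7]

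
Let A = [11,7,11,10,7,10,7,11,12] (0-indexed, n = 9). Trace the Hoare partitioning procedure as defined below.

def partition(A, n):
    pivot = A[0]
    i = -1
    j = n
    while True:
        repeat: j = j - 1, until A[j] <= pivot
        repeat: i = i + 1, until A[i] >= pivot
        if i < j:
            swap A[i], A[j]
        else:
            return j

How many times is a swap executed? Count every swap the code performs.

2

pivot = A[0] = 11; i = -1, j = 9
j→7 (A[7]=11≤11), i→0 (A[0]=11≥11); i<j, swap → [11,7,11,10,7,10,7,11,12]
j→6 (A[6]=7≤11), i→2 (A[2]=11≥11); i<j, swap → [11,7,7,10,7,10,11,11,12]
j→5, i→6; i≥j, return j=5. A = [11,7,7,10,7,10,11,11,12]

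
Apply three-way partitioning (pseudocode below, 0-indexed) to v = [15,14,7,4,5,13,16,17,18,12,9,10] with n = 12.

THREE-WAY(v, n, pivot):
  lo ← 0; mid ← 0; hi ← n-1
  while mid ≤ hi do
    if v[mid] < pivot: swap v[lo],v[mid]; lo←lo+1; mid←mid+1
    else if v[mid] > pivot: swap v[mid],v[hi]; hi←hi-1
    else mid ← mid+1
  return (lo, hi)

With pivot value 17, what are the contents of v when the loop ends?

[15,14,7,4,5,13,16,10,12,9,17,18]

lo=0 mid=0 hi=11
15<17: swap(0,0), lo=1 mid=1 ⇒ [15,14,7,4,5,13,16,17,18,12,9,10]
14<17: swap(1,1), lo=2 mid=2 ⇒ [15,14,7,4,5,13,16,17,18,12,9,10]
7<17: swap(2,2), lo=3 mid=3 ⇒ [15,14,7,4,5,13,16,17,18,12,9,10]
4<17: swap(3,3), lo=4 mid=4 ⇒ [15,14,7,4,5,13,16,17,18,12,9,10]
5<17: swap(4,4), lo=5 mid=5 ⇒ [15,14,7,4,5,13,16,17,18,12,9,10]
13<17: swap(5,5), lo=6 mid=6 ⇒ [15,14,7,4,5,13,16,17,18,12,9,10]
16<17: swap(6,6), lo=7 mid=7 ⇒ [15,14,7,4,5,13,16,17,18,12,9,10]
17=17: mid=8
18>17: swap(8,11), hi=10 ⇒ [15,14,7,4,5,13,16,17,10,12,9,18]
10<17: swap(7,8), lo=8 mid=9 ⇒ [15,14,7,4,5,13,16,10,17,12,9,18]
12<17: swap(8,9), lo=9 mid=10 ⇒ [15,14,7,4,5,13,16,10,12,17,9,18]
9<17: swap(9,10), lo=10 mid=11 ⇒ [15,14,7,4,5,13,16,10,12,9,17,18]
done. lo=10 hi=10; v=[15,14,7,4,5,13,16,10,12,9,17,18]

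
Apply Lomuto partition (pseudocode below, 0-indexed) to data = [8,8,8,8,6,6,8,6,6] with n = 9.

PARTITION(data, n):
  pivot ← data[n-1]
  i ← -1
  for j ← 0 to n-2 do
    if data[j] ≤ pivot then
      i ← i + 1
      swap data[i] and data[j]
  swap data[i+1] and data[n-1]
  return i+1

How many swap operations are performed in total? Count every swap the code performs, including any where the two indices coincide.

pivot=6, i=-1
j=0: 8>6, skip
j=1: 8>6, skip
j=2: 8>6, skip
j=3: 8>6, skip
j=4: 6≤6, i=0, swap(0,4) ⇒ [6,8,8,8,8,6,8,6,6]
j=5: 6≤6, i=1, swap(1,5) ⇒ [6,6,8,8,8,8,8,6,6]
j=6: 8>6, skip
j=7: 6≤6, i=2, swap(2,7) ⇒ [6,6,6,8,8,8,8,8,6]
swap(3,8) ⇒ [6,6,6,6,8,8,8,8,8]; return 3

4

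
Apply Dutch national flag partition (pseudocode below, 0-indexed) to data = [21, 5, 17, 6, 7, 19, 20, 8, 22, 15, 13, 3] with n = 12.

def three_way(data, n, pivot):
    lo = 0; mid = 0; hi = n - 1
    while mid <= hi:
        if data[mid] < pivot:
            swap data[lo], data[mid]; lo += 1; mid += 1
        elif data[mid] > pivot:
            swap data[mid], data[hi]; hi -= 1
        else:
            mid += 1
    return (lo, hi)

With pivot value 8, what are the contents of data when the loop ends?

pivot = 8; lo=0, mid=0, hi=11
data[mid]=21>8: swap data[0],data[11]; hi=10 → [3, 5, 17, 6, 7, 19, 20, 8, 22, 15, 13, 21]
data[mid]=3<8: swap data[0],data[0]; lo=1,mid=1 → [3, 5, 17, 6, 7, 19, 20, 8, 22, 15, 13, 21]
data[mid]=5<8: swap data[1],data[1]; lo=2,mid=2 → [3, 5, 17, 6, 7, 19, 20, 8, 22, 15, 13, 21]
data[mid]=17>8: swap data[2],data[10]; hi=9 → [3, 5, 13, 6, 7, 19, 20, 8, 22, 15, 17, 21]
data[mid]=13>8: swap data[2],data[9]; hi=8 → [3, 5, 15, 6, 7, 19, 20, 8, 22, 13, 17, 21]
data[mid]=15>8: swap data[2],data[8]; hi=7 → [3, 5, 22, 6, 7, 19, 20, 8, 15, 13, 17, 21]
data[mid]=22>8: swap data[2],data[7]; hi=6 → [3, 5, 8, 6, 7, 19, 20, 22, 15, 13, 17, 21]
data[mid]=8=8: mid=3
data[mid]=6<8: swap data[2],data[3]; lo=3,mid=4 → [3, 5, 6, 8, 7, 19, 20, 22, 15, 13, 17, 21]
data[mid]=7<8: swap data[3],data[4]; lo=4,mid=5 → [3, 5, 6, 7, 8, 19, 20, 22, 15, 13, 17, 21]
data[mid]=19>8: swap data[5],data[6]; hi=5 → [3, 5, 6, 7, 8, 20, 19, 22, 15, 13, 17, 21]
data[mid]=20>8: swap data[5],data[5]; hi=4 → [3, 5, 6, 7, 8, 20, 19, 22, 15, 13, 17, 21]
end: lo=4, hi=4; data = [3, 5, 6, 7, 8, 20, 19, 22, 15, 13, 17, 21]

[3, 5, 6, 7, 8, 20, 19, 22, 15, 13, 17, 21]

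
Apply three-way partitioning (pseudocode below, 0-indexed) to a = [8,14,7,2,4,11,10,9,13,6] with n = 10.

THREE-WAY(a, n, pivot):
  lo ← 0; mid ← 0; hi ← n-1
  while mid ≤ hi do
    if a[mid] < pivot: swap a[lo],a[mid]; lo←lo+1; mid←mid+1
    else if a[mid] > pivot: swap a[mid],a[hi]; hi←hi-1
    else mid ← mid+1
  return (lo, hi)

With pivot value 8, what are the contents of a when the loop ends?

[6,7,2,4,8,10,9,13,11,14]

pivot = 8; lo=0, mid=0, hi=9
a[mid]=8=8: mid=1
a[mid]=14>8: swap a[1],a[9]; hi=8 → [8,6,7,2,4,11,10,9,13,14]
a[mid]=6<8: swap a[0],a[1]; lo=1,mid=2 → [6,8,7,2,4,11,10,9,13,14]
a[mid]=7<8: swap a[1],a[2]; lo=2,mid=3 → [6,7,8,2,4,11,10,9,13,14]
a[mid]=2<8: swap a[2],a[3]; lo=3,mid=4 → [6,7,2,8,4,11,10,9,13,14]
a[mid]=4<8: swap a[3],a[4]; lo=4,mid=5 → [6,7,2,4,8,11,10,9,13,14]
a[mid]=11>8: swap a[5],a[8]; hi=7 → [6,7,2,4,8,13,10,9,11,14]
a[mid]=13>8: swap a[5],a[7]; hi=6 → [6,7,2,4,8,9,10,13,11,14]
a[mid]=9>8: swap a[5],a[6]; hi=5 → [6,7,2,4,8,10,9,13,11,14]
a[mid]=10>8: swap a[5],a[5]; hi=4 → [6,7,2,4,8,10,9,13,11,14]
end: lo=4, hi=4; a = [6,7,2,4,8,10,9,13,11,14]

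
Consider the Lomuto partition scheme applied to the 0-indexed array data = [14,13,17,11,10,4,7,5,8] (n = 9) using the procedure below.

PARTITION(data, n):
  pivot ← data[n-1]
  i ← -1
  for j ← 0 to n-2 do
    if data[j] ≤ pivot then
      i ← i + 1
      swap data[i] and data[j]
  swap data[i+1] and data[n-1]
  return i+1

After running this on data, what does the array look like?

[4,7,5,8,10,14,13,17,11]

pivot=8, i=-1
j=0: 14>8, skip
j=1: 13>8, skip
j=2: 17>8, skip
j=3: 11>8, skip
j=4: 10>8, skip
j=5: 4≤8, i=0, swap(0,5) ⇒ [4,13,17,11,10,14,7,5,8]
j=6: 7≤8, i=1, swap(1,6) ⇒ [4,7,17,11,10,14,13,5,8]
j=7: 5≤8, i=2, swap(2,7) ⇒ [4,7,5,11,10,14,13,17,8]
swap(3,8) ⇒ [4,7,5,8,10,14,13,17,11]; return 3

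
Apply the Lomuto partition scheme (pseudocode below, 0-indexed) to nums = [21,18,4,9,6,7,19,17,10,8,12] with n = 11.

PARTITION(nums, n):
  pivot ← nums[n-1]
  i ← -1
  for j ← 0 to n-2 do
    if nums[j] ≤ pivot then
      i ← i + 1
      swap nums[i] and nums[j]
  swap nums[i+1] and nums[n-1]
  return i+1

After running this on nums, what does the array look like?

[4,9,6,7,10,8,12,17,21,18,19]

pivot = nums[10] = 12; i = -1
j=0: nums[0]=21 > 12 → no swap
j=1: nums[1]=18 > 12 → no swap
j=2: nums[2]=4 ≤ 12 → i=0, swap nums[0],nums[2] → [4,18,21,9,6,7,19,17,10,8,12]
j=3: nums[3]=9 ≤ 12 → i=1, swap nums[1],nums[3] → [4,9,21,18,6,7,19,17,10,8,12]
j=4: nums[4]=6 ≤ 12 → i=2, swap nums[2],nums[4] → [4,9,6,18,21,7,19,17,10,8,12]
j=5: nums[5]=7 ≤ 12 → i=3, swap nums[3],nums[5] → [4,9,6,7,21,18,19,17,10,8,12]
j=6: nums[6]=19 > 12 → no swap
j=7: nums[7]=17 > 12 → no swap
j=8: nums[8]=10 ≤ 12 → i=4, swap nums[4],nums[8] → [4,9,6,7,10,18,19,17,21,8,12]
j=9: nums[9]=8 ≤ 12 → i=5, swap nums[5],nums[9] → [4,9,6,7,10,8,19,17,21,18,12]
final swap nums[6],nums[10] → [4,9,6,7,10,8,12,17,21,18,19]; return 6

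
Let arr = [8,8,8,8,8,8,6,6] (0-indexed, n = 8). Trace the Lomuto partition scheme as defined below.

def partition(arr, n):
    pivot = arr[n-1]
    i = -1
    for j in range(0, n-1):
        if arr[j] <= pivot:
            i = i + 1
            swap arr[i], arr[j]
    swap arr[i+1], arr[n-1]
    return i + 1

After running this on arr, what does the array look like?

pivot = arr[7] = 6; i = -1
j=0: arr[0]=8 > 6 → no swap
j=1: arr[1]=8 > 6 → no swap
j=2: arr[2]=8 > 6 → no swap
j=3: arr[3]=8 > 6 → no swap
j=4: arr[4]=8 > 6 → no swap
j=5: arr[5]=8 > 6 → no swap
j=6: arr[6]=6 ≤ 6 → i=0, swap arr[0],arr[6] → [6,8,8,8,8,8,8,6]
final swap arr[1],arr[7] → [6,6,8,8,8,8,8,8]; return 1

[6,6,8,8,8,8,8,8]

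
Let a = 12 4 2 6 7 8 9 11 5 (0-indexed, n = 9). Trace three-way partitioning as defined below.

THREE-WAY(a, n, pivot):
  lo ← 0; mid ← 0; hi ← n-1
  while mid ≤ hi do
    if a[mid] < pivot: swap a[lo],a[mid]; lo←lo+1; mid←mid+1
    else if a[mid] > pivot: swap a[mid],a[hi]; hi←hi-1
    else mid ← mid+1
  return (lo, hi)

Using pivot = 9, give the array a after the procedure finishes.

5 4 2 6 7 8 9 11 12

lo=0 mid=0 hi=8
12>9: swap(0,8), hi=7 ⇒ 5 4 2 6 7 8 9 11 12
5<9: swap(0,0), lo=1 mid=1 ⇒ 5 4 2 6 7 8 9 11 12
4<9: swap(1,1), lo=2 mid=2 ⇒ 5 4 2 6 7 8 9 11 12
2<9: swap(2,2), lo=3 mid=3 ⇒ 5 4 2 6 7 8 9 11 12
6<9: swap(3,3), lo=4 mid=4 ⇒ 5 4 2 6 7 8 9 11 12
7<9: swap(4,4), lo=5 mid=5 ⇒ 5 4 2 6 7 8 9 11 12
8<9: swap(5,5), lo=6 mid=6 ⇒ 5 4 2 6 7 8 9 11 12
9=9: mid=7
11>9: swap(7,7), hi=6 ⇒ 5 4 2 6 7 8 9 11 12
done. lo=6 hi=6; a=5 4 2 6 7 8 9 11 12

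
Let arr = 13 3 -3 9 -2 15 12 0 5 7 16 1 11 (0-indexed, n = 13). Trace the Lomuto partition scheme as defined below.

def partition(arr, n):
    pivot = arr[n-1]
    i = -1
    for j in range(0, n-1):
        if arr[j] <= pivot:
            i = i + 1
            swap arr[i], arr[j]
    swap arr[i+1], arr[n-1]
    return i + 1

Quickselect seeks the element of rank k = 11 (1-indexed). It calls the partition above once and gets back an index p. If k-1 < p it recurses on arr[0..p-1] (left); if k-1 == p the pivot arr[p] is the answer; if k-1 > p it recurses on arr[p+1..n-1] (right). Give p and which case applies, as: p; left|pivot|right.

pivot=11, i=-1
j=0: 13>11, skip
j=1: 3≤11, i=0, swap(0,1) ⇒ 3 13 -3 9 -2 15 12 0 5 7 16 1 11
j=2: -3≤11, i=1, swap(1,2) ⇒ 3 -3 13 9 -2 15 12 0 5 7 16 1 11
j=3: 9≤11, i=2, swap(2,3) ⇒ 3 -3 9 13 -2 15 12 0 5 7 16 1 11
j=4: -2≤11, i=3, swap(3,4) ⇒ 3 -3 9 -2 13 15 12 0 5 7 16 1 11
j=5: 15>11, skip
j=6: 12>11, skip
j=7: 0≤11, i=4, swap(4,7) ⇒ 3 -3 9 -2 0 15 12 13 5 7 16 1 11
j=8: 5≤11, i=5, swap(5,8) ⇒ 3 -3 9 -2 0 5 12 13 15 7 16 1 11
j=9: 7≤11, i=6, swap(6,9) ⇒ 3 -3 9 -2 0 5 7 13 15 12 16 1 11
j=10: 16>11, skip
j=11: 1≤11, i=7, swap(7,11) ⇒ 3 -3 9 -2 0 5 7 1 15 12 16 13 11
swap(8,12) ⇒ 3 -3 9 -2 0 5 7 1 11 12 16 13 15; return 8
p = 8; k-1 = 10 > 8 ⇒ right

8; right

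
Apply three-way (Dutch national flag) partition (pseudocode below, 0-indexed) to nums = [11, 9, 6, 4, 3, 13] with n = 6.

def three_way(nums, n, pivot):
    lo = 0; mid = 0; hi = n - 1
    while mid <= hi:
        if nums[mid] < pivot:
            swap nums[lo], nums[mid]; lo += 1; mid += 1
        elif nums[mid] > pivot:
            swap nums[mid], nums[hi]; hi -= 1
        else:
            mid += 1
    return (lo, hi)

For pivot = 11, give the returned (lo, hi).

(4, 4)

lo=0 mid=0 hi=5
11=11: mid=1
9<11: swap(0,1), lo=1 mid=2 ⇒ [9, 11, 6, 4, 3, 13]
6<11: swap(1,2), lo=2 mid=3 ⇒ [9, 6, 11, 4, 3, 13]
4<11: swap(2,3), lo=3 mid=4 ⇒ [9, 6, 4, 11, 3, 13]
3<11: swap(3,4), lo=4 mid=5 ⇒ [9, 6, 4, 3, 11, 13]
13>11: swap(5,5), hi=4 ⇒ [9, 6, 4, 3, 11, 13]
done. lo=4 hi=4; nums=[9, 6, 4, 3, 11, 13]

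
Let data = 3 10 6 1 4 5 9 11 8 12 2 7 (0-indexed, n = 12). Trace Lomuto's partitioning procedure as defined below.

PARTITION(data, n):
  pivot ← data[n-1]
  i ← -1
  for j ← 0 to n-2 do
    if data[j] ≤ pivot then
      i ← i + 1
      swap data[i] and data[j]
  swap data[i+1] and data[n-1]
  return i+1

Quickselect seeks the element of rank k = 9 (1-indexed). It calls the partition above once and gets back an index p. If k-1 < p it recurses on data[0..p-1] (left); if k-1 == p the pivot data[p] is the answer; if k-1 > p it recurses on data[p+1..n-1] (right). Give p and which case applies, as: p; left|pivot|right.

6; right

pivot = data[11] = 7; i = -1
j=0: data[0]=3 ≤ 7 → i=0, swap data[0],data[0] (no change) → 3 10 6 1 4 5 9 11 8 12 2 7
j=1: data[1]=10 > 7 → no swap
j=2: data[2]=6 ≤ 7 → i=1, swap data[1],data[2] → 3 6 10 1 4 5 9 11 8 12 2 7
j=3: data[3]=1 ≤ 7 → i=2, swap data[2],data[3] → 3 6 1 10 4 5 9 11 8 12 2 7
j=4: data[4]=4 ≤ 7 → i=3, swap data[3],data[4] → 3 6 1 4 10 5 9 11 8 12 2 7
j=5: data[5]=5 ≤ 7 → i=4, swap data[4],data[5] → 3 6 1 4 5 10 9 11 8 12 2 7
j=6: data[6]=9 > 7 → no swap
j=7: data[7]=11 > 7 → no swap
j=8: data[8]=8 > 7 → no swap
j=9: data[9]=12 > 7 → no swap
j=10: data[10]=2 ≤ 7 → i=5, swap data[5],data[10] → 3 6 1 4 5 2 9 11 8 12 10 7
final swap data[6],data[11] → 3 6 1 4 5 2 7 11 8 12 10 9; return 6
p = 6; k-1 = 8 > 6 ⇒ right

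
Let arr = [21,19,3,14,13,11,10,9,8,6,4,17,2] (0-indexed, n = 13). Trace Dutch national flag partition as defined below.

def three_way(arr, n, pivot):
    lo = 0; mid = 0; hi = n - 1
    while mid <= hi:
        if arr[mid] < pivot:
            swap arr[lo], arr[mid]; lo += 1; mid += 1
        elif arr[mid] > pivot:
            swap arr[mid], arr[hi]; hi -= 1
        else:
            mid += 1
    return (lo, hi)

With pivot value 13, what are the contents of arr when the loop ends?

pivot = 13; lo=0, mid=0, hi=12
arr[mid]=21>13: swap arr[0],arr[12]; hi=11 → [2,19,3,14,13,11,10,9,8,6,4,17,21]
arr[mid]=2<13: swap arr[0],arr[0]; lo=1,mid=1 → [2,19,3,14,13,11,10,9,8,6,4,17,21]
arr[mid]=19>13: swap arr[1],arr[11]; hi=10 → [2,17,3,14,13,11,10,9,8,6,4,19,21]
arr[mid]=17>13: swap arr[1],arr[10]; hi=9 → [2,4,3,14,13,11,10,9,8,6,17,19,21]
arr[mid]=4<13: swap arr[1],arr[1]; lo=2,mid=2 → [2,4,3,14,13,11,10,9,8,6,17,19,21]
arr[mid]=3<13: swap arr[2],arr[2]; lo=3,mid=3 → [2,4,3,14,13,11,10,9,8,6,17,19,21]
arr[mid]=14>13: swap arr[3],arr[9]; hi=8 → [2,4,3,6,13,11,10,9,8,14,17,19,21]
arr[mid]=6<13: swap arr[3],arr[3]; lo=4,mid=4 → [2,4,3,6,13,11,10,9,8,14,17,19,21]
arr[mid]=13=13: mid=5
arr[mid]=11<13: swap arr[4],arr[5]; lo=5,mid=6 → [2,4,3,6,11,13,10,9,8,14,17,19,21]
arr[mid]=10<13: swap arr[5],arr[6]; lo=6,mid=7 → [2,4,3,6,11,10,13,9,8,14,17,19,21]
arr[mid]=9<13: swap arr[6],arr[7]; lo=7,mid=8 → [2,4,3,6,11,10,9,13,8,14,17,19,21]
arr[mid]=8<13: swap arr[7],arr[8]; lo=8,mid=9 → [2,4,3,6,11,10,9,8,13,14,17,19,21]
end: lo=8, hi=8; arr = [2,4,3,6,11,10,9,8,13,14,17,19,21]

[2,4,3,6,11,10,9,8,13,14,17,19,21]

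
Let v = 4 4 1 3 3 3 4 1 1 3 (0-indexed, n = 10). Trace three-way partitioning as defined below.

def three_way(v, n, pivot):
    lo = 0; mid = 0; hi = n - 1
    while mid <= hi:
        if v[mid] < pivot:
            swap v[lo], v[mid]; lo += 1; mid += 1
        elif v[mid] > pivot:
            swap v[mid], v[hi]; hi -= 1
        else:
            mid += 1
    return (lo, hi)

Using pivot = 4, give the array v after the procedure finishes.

1 3 3 3 1 1 3 4 4 4

pivot = 4; lo=0, mid=0, hi=9
v[mid]=4=4: mid=1
v[mid]=4=4: mid=2
v[mid]=1<4: swap v[0],v[2]; lo=1,mid=3 → 1 4 4 3 3 3 4 1 1 3
v[mid]=3<4: swap v[1],v[3]; lo=2,mid=4 → 1 3 4 4 3 3 4 1 1 3
v[mid]=3<4: swap v[2],v[4]; lo=3,mid=5 → 1 3 3 4 4 3 4 1 1 3
v[mid]=3<4: swap v[3],v[5]; lo=4,mid=6 → 1 3 3 3 4 4 4 1 1 3
v[mid]=4=4: mid=7
v[mid]=1<4: swap v[4],v[7]; lo=5,mid=8 → 1 3 3 3 1 4 4 4 1 3
v[mid]=1<4: swap v[5],v[8]; lo=6,mid=9 → 1 3 3 3 1 1 4 4 4 3
v[mid]=3<4: swap v[6],v[9]; lo=7,mid=10 → 1 3 3 3 1 1 3 4 4 4
end: lo=7, hi=9; v = 1 3 3 3 1 1 3 4 4 4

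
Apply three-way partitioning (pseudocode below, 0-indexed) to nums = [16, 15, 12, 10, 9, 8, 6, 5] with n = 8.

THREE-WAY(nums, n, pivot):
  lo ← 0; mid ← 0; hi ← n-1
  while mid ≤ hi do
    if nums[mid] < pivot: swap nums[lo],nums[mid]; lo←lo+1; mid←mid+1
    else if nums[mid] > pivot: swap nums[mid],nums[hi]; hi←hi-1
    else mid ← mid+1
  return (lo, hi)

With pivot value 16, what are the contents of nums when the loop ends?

[15, 12, 10, 9, 8, 6, 5, 16]

lo=0 mid=0 hi=7
16=16: mid=1
15<16: swap(0,1), lo=1 mid=2 ⇒ [15, 16, 12, 10, 9, 8, 6, 5]
12<16: swap(1,2), lo=2 mid=3 ⇒ [15, 12, 16, 10, 9, 8, 6, 5]
10<16: swap(2,3), lo=3 mid=4 ⇒ [15, 12, 10, 16, 9, 8, 6, 5]
9<16: swap(3,4), lo=4 mid=5 ⇒ [15, 12, 10, 9, 16, 8, 6, 5]
8<16: swap(4,5), lo=5 mid=6 ⇒ [15, 12, 10, 9, 8, 16, 6, 5]
6<16: swap(5,6), lo=6 mid=7 ⇒ [15, 12, 10, 9, 8, 6, 16, 5]
5<16: swap(6,7), lo=7 mid=8 ⇒ [15, 12, 10, 9, 8, 6, 5, 16]
done. lo=7 hi=7; nums=[15, 12, 10, 9, 8, 6, 5, 16]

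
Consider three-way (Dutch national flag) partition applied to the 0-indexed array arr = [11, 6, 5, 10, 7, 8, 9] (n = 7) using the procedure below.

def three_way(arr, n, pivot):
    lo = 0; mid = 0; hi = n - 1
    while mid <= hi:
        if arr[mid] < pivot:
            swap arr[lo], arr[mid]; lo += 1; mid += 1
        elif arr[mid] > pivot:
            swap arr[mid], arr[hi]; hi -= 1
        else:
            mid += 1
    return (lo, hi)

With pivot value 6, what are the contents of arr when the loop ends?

[5, 6, 10, 7, 8, 9, 11]

lo=0 mid=0 hi=6
11>6: swap(0,6), hi=5 ⇒ [9, 6, 5, 10, 7, 8, 11]
9>6: swap(0,5), hi=4 ⇒ [8, 6, 5, 10, 7, 9, 11]
8>6: swap(0,4), hi=3 ⇒ [7, 6, 5, 10, 8, 9, 11]
7>6: swap(0,3), hi=2 ⇒ [10, 6, 5, 7, 8, 9, 11]
10>6: swap(0,2), hi=1 ⇒ [5, 6, 10, 7, 8, 9, 11]
5<6: swap(0,0), lo=1 mid=1 ⇒ [5, 6, 10, 7, 8, 9, 11]
6=6: mid=2
done. lo=1 hi=1; arr=[5, 6, 10, 7, 8, 9, 11]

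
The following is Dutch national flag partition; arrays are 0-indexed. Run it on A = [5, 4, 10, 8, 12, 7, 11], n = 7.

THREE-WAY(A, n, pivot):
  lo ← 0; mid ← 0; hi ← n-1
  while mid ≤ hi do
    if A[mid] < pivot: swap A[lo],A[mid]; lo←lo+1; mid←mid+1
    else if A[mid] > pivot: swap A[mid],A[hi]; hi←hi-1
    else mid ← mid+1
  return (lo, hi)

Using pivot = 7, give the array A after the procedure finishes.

[5, 4, 7, 12, 8, 11, 10]

lo=0 mid=0 hi=6
5<7: swap(0,0), lo=1 mid=1 ⇒ [5, 4, 10, 8, 12, 7, 11]
4<7: swap(1,1), lo=2 mid=2 ⇒ [5, 4, 10, 8, 12, 7, 11]
10>7: swap(2,6), hi=5 ⇒ [5, 4, 11, 8, 12, 7, 10]
11>7: swap(2,5), hi=4 ⇒ [5, 4, 7, 8, 12, 11, 10]
7=7: mid=3
8>7: swap(3,4), hi=3 ⇒ [5, 4, 7, 12, 8, 11, 10]
12>7: swap(3,3), hi=2 ⇒ [5, 4, 7, 12, 8, 11, 10]
done. lo=2 hi=2; A=[5, 4, 7, 12, 8, 11, 10]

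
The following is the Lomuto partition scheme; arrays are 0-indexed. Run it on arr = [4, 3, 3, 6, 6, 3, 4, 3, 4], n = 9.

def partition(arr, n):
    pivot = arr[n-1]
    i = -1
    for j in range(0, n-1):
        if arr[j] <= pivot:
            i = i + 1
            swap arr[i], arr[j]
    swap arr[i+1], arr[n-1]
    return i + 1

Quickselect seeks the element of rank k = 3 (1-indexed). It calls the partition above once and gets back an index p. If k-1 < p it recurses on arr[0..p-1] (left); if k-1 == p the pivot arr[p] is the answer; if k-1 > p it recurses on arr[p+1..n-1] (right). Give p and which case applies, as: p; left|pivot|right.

pivot = arr[8] = 4; i = -1
j=0: arr[0]=4 ≤ 4 → i=0, swap arr[0],arr[0] (no change) → [4, 3, 3, 6, 6, 3, 4, 3, 4]
j=1: arr[1]=3 ≤ 4 → i=1, swap arr[1],arr[1] (no change) → [4, 3, 3, 6, 6, 3, 4, 3, 4]
j=2: arr[2]=3 ≤ 4 → i=2, swap arr[2],arr[2] (no change) → [4, 3, 3, 6, 6, 3, 4, 3, 4]
j=3: arr[3]=6 > 4 → no swap
j=4: arr[4]=6 > 4 → no swap
j=5: arr[5]=3 ≤ 4 → i=3, swap arr[3],arr[5] → [4, 3, 3, 3, 6, 6, 4, 3, 4]
j=6: arr[6]=4 ≤ 4 → i=4, swap arr[4],arr[6] → [4, 3, 3, 3, 4, 6, 6, 3, 4]
j=7: arr[7]=3 ≤ 4 → i=5, swap arr[5],arr[7] → [4, 3, 3, 3, 4, 3, 6, 6, 4]
final swap arr[6],arr[8] → [4, 3, 3, 3, 4, 3, 4, 6, 6]; return 6
p = 6; k-1 = 2 < 6 ⇒ left

6; left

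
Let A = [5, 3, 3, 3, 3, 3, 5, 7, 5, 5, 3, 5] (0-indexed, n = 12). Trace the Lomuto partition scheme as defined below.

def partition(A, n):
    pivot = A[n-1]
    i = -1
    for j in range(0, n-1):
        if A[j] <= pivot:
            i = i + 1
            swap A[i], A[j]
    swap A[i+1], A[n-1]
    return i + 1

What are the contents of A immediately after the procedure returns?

[5, 3, 3, 3, 3, 3, 5, 5, 5, 3, 5, 7]

pivot=5, i=-1
j=0: 5≤5, i=0, swap(0,0) ⇒ [5, 3, 3, 3, 3, 3, 5, 7, 5, 5, 3, 5]
j=1: 3≤5, i=1, swap(1,1) ⇒ [5, 3, 3, 3, 3, 3, 5, 7, 5, 5, 3, 5]
j=2: 3≤5, i=2, swap(2,2) ⇒ [5, 3, 3, 3, 3, 3, 5, 7, 5, 5, 3, 5]
j=3: 3≤5, i=3, swap(3,3) ⇒ [5, 3, 3, 3, 3, 3, 5, 7, 5, 5, 3, 5]
j=4: 3≤5, i=4, swap(4,4) ⇒ [5, 3, 3, 3, 3, 3, 5, 7, 5, 5, 3, 5]
j=5: 3≤5, i=5, swap(5,5) ⇒ [5, 3, 3, 3, 3, 3, 5, 7, 5, 5, 3, 5]
j=6: 5≤5, i=6, swap(6,6) ⇒ [5, 3, 3, 3, 3, 3, 5, 7, 5, 5, 3, 5]
j=7: 7>5, skip
j=8: 5≤5, i=7, swap(7,8) ⇒ [5, 3, 3, 3, 3, 3, 5, 5, 7, 5, 3, 5]
j=9: 5≤5, i=8, swap(8,9) ⇒ [5, 3, 3, 3, 3, 3, 5, 5, 5, 7, 3, 5]
j=10: 3≤5, i=9, swap(9,10) ⇒ [5, 3, 3, 3, 3, 3, 5, 5, 5, 3, 7, 5]
swap(10,11) ⇒ [5, 3, 3, 3, 3, 3, 5, 5, 5, 3, 5, 7]; return 10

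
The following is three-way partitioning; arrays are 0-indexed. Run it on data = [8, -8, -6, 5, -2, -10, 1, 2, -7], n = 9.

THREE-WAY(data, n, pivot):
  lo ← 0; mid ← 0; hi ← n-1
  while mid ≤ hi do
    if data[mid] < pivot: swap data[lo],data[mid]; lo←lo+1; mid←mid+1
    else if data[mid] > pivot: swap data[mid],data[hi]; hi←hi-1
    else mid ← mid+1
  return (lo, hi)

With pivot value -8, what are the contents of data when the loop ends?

[-10, -8, 5, -2, -6, 1, 2, -7, 8]

pivot = -8; lo=0, mid=0, hi=8
data[mid]=8>-8: swap data[0],data[8]; hi=7 → [-7, -8, -6, 5, -2, -10, 1, 2, 8]
data[mid]=-7>-8: swap data[0],data[7]; hi=6 → [2, -8, -6, 5, -2, -10, 1, -7, 8]
data[mid]=2>-8: swap data[0],data[6]; hi=5 → [1, -8, -6, 5, -2, -10, 2, -7, 8]
data[mid]=1>-8: swap data[0],data[5]; hi=4 → [-10, -8, -6, 5, -2, 1, 2, -7, 8]
data[mid]=-10<-8: swap data[0],data[0]; lo=1,mid=1 → [-10, -8, -6, 5, -2, 1, 2, -7, 8]
data[mid]=-8=-8: mid=2
data[mid]=-6>-8: swap data[2],data[4]; hi=3 → [-10, -8, -2, 5, -6, 1, 2, -7, 8]
data[mid]=-2>-8: swap data[2],data[3]; hi=2 → [-10, -8, 5, -2, -6, 1, 2, -7, 8]
data[mid]=5>-8: swap data[2],data[2]; hi=1 → [-10, -8, 5, -2, -6, 1, 2, -7, 8]
end: lo=1, hi=1; data = [-10, -8, 5, -2, -6, 1, 2, -7, 8]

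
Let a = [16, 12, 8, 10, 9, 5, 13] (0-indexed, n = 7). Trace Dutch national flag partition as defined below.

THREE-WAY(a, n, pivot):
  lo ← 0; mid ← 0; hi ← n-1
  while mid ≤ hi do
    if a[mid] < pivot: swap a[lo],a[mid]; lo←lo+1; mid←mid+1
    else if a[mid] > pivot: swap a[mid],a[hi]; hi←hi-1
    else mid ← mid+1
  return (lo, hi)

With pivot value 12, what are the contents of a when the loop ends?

[5, 8, 10, 9, 12, 13, 16]

pivot = 12; lo=0, mid=0, hi=6
a[mid]=16>12: swap a[0],a[6]; hi=5 → [13, 12, 8, 10, 9, 5, 16]
a[mid]=13>12: swap a[0],a[5]; hi=4 → [5, 12, 8, 10, 9, 13, 16]
a[mid]=5<12: swap a[0],a[0]; lo=1,mid=1 → [5, 12, 8, 10, 9, 13, 16]
a[mid]=12=12: mid=2
a[mid]=8<12: swap a[1],a[2]; lo=2,mid=3 → [5, 8, 12, 10, 9, 13, 16]
a[mid]=10<12: swap a[2],a[3]; lo=3,mid=4 → [5, 8, 10, 12, 9, 13, 16]
a[mid]=9<12: swap a[3],a[4]; lo=4,mid=5 → [5, 8, 10, 9, 12, 13, 16]
end: lo=4, hi=4; a = [5, 8, 10, 9, 12, 13, 16]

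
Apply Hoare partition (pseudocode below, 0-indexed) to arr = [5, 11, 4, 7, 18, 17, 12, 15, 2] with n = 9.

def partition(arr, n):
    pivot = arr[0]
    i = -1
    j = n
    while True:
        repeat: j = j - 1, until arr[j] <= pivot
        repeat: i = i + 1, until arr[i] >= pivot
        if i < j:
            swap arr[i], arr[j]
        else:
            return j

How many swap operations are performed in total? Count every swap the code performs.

2

pivot = arr[0] = 5; i = -1, j = 9
j→8 (arr[8]=2≤5), i→0 (arr[0]=5≥5); i<j, swap → [2, 11, 4, 7, 18, 17, 12, 15, 5]
j→2 (arr[2]=4≤5), i→1 (arr[1]=11≥5); i<j, swap → [2, 4, 11, 7, 18, 17, 12, 15, 5]
j→1, i→2; i≥j, return j=1. arr = [2, 4, 11, 7, 18, 17, 12, 15, 5]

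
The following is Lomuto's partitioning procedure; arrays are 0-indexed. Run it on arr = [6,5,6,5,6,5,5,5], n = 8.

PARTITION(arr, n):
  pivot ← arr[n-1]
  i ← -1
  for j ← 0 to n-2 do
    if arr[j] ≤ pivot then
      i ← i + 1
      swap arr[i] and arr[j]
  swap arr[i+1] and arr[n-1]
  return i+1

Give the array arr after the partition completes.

pivot = arr[7] = 5; i = -1
j=0: arr[0]=6 > 5 → no swap
j=1: arr[1]=5 ≤ 5 → i=0, swap arr[0],arr[1] → [5,6,6,5,6,5,5,5]
j=2: arr[2]=6 > 5 → no swap
j=3: arr[3]=5 ≤ 5 → i=1, swap arr[1],arr[3] → [5,5,6,6,6,5,5,5]
j=4: arr[4]=6 > 5 → no swap
j=5: arr[5]=5 ≤ 5 → i=2, swap arr[2],arr[5] → [5,5,5,6,6,6,5,5]
j=6: arr[6]=5 ≤ 5 → i=3, swap arr[3],arr[6] → [5,5,5,5,6,6,6,5]
final swap arr[4],arr[7] → [5,5,5,5,5,6,6,6]; return 4

[5,5,5,5,5,6,6,6]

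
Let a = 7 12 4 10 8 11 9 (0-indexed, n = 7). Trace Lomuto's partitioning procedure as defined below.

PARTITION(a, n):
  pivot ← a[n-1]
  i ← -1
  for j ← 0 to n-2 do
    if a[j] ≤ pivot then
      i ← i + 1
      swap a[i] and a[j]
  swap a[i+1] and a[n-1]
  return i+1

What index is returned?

3

pivot=9, i=-1
j=0: 7≤9, i=0, swap(0,0) ⇒ 7 12 4 10 8 11 9
j=1: 12>9, skip
j=2: 4≤9, i=1, swap(1,2) ⇒ 7 4 12 10 8 11 9
j=3: 10>9, skip
j=4: 8≤9, i=2, swap(2,4) ⇒ 7 4 8 10 12 11 9
j=5: 11>9, skip
swap(3,6) ⇒ 7 4 8 9 12 11 10; return 3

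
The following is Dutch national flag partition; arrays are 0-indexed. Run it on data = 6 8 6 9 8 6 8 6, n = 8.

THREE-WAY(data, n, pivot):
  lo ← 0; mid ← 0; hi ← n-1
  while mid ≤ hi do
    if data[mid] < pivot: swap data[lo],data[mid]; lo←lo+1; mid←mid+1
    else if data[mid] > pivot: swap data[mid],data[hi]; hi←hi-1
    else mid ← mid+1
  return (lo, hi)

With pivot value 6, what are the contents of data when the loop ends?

6 6 6 6 8 8 9 8

pivot = 6; lo=0, mid=0, hi=7
data[mid]=6=6: mid=1
data[mid]=8>6: swap data[1],data[7]; hi=6 → 6 6 6 9 8 6 8 8
data[mid]=6=6: mid=2
data[mid]=6=6: mid=3
data[mid]=9>6: swap data[3],data[6]; hi=5 → 6 6 6 8 8 6 9 8
data[mid]=8>6: swap data[3],data[5]; hi=4 → 6 6 6 6 8 8 9 8
data[mid]=6=6: mid=4
data[mid]=8>6: swap data[4],data[4]; hi=3 → 6 6 6 6 8 8 9 8
end: lo=0, hi=3; data = 6 6 6 6 8 8 9 8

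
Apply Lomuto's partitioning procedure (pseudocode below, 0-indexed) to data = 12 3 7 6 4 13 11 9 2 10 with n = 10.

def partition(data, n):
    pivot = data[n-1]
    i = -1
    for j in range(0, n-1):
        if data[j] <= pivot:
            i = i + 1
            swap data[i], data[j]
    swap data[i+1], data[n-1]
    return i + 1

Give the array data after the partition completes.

pivot=10, i=-1
j=0: 12>10, skip
j=1: 3≤10, i=0, swap(0,1) ⇒ 3 12 7 6 4 13 11 9 2 10
j=2: 7≤10, i=1, swap(1,2) ⇒ 3 7 12 6 4 13 11 9 2 10
j=3: 6≤10, i=2, swap(2,3) ⇒ 3 7 6 12 4 13 11 9 2 10
j=4: 4≤10, i=3, swap(3,4) ⇒ 3 7 6 4 12 13 11 9 2 10
j=5: 13>10, skip
j=6: 11>10, skip
j=7: 9≤10, i=4, swap(4,7) ⇒ 3 7 6 4 9 13 11 12 2 10
j=8: 2≤10, i=5, swap(5,8) ⇒ 3 7 6 4 9 2 11 12 13 10
swap(6,9) ⇒ 3 7 6 4 9 2 10 12 13 11; return 6

3 7 6 4 9 2 10 12 13 11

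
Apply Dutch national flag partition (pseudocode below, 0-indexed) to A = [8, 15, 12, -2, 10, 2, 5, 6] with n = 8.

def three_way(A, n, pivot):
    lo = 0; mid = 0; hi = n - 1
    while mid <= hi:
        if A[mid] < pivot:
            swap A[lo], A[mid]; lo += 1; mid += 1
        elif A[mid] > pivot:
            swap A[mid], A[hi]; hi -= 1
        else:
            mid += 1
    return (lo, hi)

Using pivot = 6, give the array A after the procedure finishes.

pivot = 6; lo=0, mid=0, hi=7
A[mid]=8>6: swap A[0],A[7]; hi=6 → [6, 15, 12, -2, 10, 2, 5, 8]
A[mid]=6=6: mid=1
A[mid]=15>6: swap A[1],A[6]; hi=5 → [6, 5, 12, -2, 10, 2, 15, 8]
A[mid]=5<6: swap A[0],A[1]; lo=1,mid=2 → [5, 6, 12, -2, 10, 2, 15, 8]
A[mid]=12>6: swap A[2],A[5]; hi=4 → [5, 6, 2, -2, 10, 12, 15, 8]
A[mid]=2<6: swap A[1],A[2]; lo=2,mid=3 → [5, 2, 6, -2, 10, 12, 15, 8]
A[mid]=-2<6: swap A[2],A[3]; lo=3,mid=4 → [5, 2, -2, 6, 10, 12, 15, 8]
A[mid]=10>6: swap A[4],A[4]; hi=3 → [5, 2, -2, 6, 10, 12, 15, 8]
end: lo=3, hi=3; A = [5, 2, -2, 6, 10, 12, 15, 8]

[5, 2, -2, 6, 10, 12, 15, 8]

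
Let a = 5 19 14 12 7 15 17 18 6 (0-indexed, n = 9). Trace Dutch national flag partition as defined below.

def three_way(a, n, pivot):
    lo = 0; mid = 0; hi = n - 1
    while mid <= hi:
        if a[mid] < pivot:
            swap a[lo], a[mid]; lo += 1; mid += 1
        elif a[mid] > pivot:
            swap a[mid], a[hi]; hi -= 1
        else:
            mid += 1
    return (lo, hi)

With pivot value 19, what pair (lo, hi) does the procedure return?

lo=0 mid=0 hi=8
5<19: swap(0,0), lo=1 mid=1 ⇒ 5 19 14 12 7 15 17 18 6
19=19: mid=2
14<19: swap(1,2), lo=2 mid=3 ⇒ 5 14 19 12 7 15 17 18 6
12<19: swap(2,3), lo=3 mid=4 ⇒ 5 14 12 19 7 15 17 18 6
7<19: swap(3,4), lo=4 mid=5 ⇒ 5 14 12 7 19 15 17 18 6
15<19: swap(4,5), lo=5 mid=6 ⇒ 5 14 12 7 15 19 17 18 6
17<19: swap(5,6), lo=6 mid=7 ⇒ 5 14 12 7 15 17 19 18 6
18<19: swap(6,7), lo=7 mid=8 ⇒ 5 14 12 7 15 17 18 19 6
6<19: swap(7,8), lo=8 mid=9 ⇒ 5 14 12 7 15 17 18 6 19
done. lo=8 hi=8; a=5 14 12 7 15 17 18 6 19

(8, 8)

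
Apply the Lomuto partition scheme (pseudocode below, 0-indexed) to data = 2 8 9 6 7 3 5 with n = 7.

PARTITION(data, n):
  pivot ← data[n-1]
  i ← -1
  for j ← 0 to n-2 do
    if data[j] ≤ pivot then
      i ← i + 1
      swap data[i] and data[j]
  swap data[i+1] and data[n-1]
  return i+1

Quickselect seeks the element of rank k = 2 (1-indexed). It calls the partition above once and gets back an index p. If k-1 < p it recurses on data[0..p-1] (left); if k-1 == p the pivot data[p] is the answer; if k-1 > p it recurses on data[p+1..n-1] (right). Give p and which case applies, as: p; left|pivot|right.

pivot=5, i=-1
j=0: 2≤5, i=0, swap(0,0) ⇒ 2 8 9 6 7 3 5
j=1: 8>5, skip
j=2: 9>5, skip
j=3: 6>5, skip
j=4: 7>5, skip
j=5: 3≤5, i=1, swap(1,5) ⇒ 2 3 9 6 7 8 5
swap(2,6) ⇒ 2 3 5 6 7 8 9; return 2
p = 2; k-1 = 1 < 2 ⇒ left

2; left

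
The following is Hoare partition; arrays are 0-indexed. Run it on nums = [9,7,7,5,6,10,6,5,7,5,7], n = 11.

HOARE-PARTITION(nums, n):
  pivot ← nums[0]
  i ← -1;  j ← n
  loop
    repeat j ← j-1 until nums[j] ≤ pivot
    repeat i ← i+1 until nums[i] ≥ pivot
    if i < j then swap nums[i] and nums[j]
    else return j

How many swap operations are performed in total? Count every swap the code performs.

pivot = nums[0] = 9; i = -1, j = 11
j→10 (nums[10]=7≤9), i→0 (nums[0]=9≥9); i<j, swap → [7,7,7,5,6,10,6,5,7,5,9]
j→9 (nums[9]=5≤9), i→5 (nums[5]=10≥9); i<j, swap → [7,7,7,5,6,5,6,5,7,10,9]
j→8, i→9; i≥j, return j=8. nums = [7,7,7,5,6,5,6,5,7,10,9]

2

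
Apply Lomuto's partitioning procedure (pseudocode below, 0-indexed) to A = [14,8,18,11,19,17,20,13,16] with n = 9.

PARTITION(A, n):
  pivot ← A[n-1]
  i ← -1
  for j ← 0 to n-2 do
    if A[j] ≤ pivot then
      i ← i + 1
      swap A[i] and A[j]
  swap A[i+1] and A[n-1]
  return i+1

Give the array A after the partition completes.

pivot=16, i=-1
j=0: 14≤16, i=0, swap(0,0) ⇒ [14,8,18,11,19,17,20,13,16]
j=1: 8≤16, i=1, swap(1,1) ⇒ [14,8,18,11,19,17,20,13,16]
j=2: 18>16, skip
j=3: 11≤16, i=2, swap(2,3) ⇒ [14,8,11,18,19,17,20,13,16]
j=4: 19>16, skip
j=5: 17>16, skip
j=6: 20>16, skip
j=7: 13≤16, i=3, swap(3,7) ⇒ [14,8,11,13,19,17,20,18,16]
swap(4,8) ⇒ [14,8,11,13,16,17,20,18,19]; return 4

[14,8,11,13,16,17,20,18,19]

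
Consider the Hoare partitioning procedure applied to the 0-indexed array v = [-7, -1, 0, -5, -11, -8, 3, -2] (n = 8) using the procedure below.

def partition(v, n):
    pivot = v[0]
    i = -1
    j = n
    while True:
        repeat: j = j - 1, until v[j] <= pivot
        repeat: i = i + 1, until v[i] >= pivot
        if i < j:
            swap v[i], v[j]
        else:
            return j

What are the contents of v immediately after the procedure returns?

[-8, -11, 0, -5, -1, -7, 3, -2]

pivot=-7
j stops at 5 (-8), i stops at 0 (-7); swap ⇒ [-8, -1, 0, -5, -11, -7, 3, -2]
j stops at 4 (-11), i stops at 1 (-1); swap ⇒ [-8, -11, 0, -5, -1, -7, 3, -2]
j stops at 1, i stops at 2; i≥j ⇒ return 1. v=[-8, -11, 0, -5, -1, -7, 3, -2]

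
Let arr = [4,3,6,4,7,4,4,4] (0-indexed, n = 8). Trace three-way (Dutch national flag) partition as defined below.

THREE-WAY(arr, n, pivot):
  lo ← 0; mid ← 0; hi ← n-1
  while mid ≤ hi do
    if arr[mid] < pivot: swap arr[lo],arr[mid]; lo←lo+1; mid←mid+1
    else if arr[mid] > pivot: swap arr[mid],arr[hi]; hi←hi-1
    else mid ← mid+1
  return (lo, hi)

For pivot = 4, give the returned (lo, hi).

lo=0 mid=0 hi=7
4=4: mid=1
3<4: swap(0,1), lo=1 mid=2 ⇒ [3,4,6,4,7,4,4,4]
6>4: swap(2,7), hi=6 ⇒ [3,4,4,4,7,4,4,6]
4=4: mid=3
4=4: mid=4
7>4: swap(4,6), hi=5 ⇒ [3,4,4,4,4,4,7,6]
4=4: mid=5
4=4: mid=6
done. lo=1 hi=5; arr=[3,4,4,4,4,4,7,6]

(1, 5)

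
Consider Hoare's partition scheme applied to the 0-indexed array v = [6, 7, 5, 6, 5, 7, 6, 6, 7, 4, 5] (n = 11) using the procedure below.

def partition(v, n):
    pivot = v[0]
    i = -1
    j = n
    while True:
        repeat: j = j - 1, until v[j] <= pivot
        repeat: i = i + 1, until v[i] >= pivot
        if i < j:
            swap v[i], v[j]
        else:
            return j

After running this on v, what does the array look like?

pivot=6
j stops at 10 (5), i stops at 0 (6); swap ⇒ [5, 7, 5, 6, 5, 7, 6, 6, 7, 4, 6]
j stops at 9 (4), i stops at 1 (7); swap ⇒ [5, 4, 5, 6, 5, 7, 6, 6, 7, 7, 6]
j stops at 7 (6), i stops at 3 (6); swap ⇒ [5, 4, 5, 6, 5, 7, 6, 6, 7, 7, 6]
j stops at 6 (6), i stops at 5 (7); swap ⇒ [5, 4, 5, 6, 5, 6, 7, 6, 7, 7, 6]
j stops at 5, i stops at 6; i≥j ⇒ return 5. v=[5, 4, 5, 6, 5, 6, 7, 6, 7, 7, 6]

[5, 4, 5, 6, 5, 6, 7, 6, 7, 7, 6]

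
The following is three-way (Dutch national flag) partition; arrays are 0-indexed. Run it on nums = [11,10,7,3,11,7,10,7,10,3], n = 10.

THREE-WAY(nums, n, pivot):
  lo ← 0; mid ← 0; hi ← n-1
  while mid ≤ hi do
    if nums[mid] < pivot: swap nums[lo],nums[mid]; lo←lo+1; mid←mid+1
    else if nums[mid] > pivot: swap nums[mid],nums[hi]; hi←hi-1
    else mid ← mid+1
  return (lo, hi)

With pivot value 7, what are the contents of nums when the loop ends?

lo=0 mid=0 hi=9
11>7: swap(0,9), hi=8 ⇒ [3,10,7,3,11,7,10,7,10,11]
3<7: swap(0,0), lo=1 mid=1 ⇒ [3,10,7,3,11,7,10,7,10,11]
10>7: swap(1,8), hi=7 ⇒ [3,10,7,3,11,7,10,7,10,11]
10>7: swap(1,7), hi=6 ⇒ [3,7,7,3,11,7,10,10,10,11]
7=7: mid=2
7=7: mid=3
3<7: swap(1,3), lo=2 mid=4 ⇒ [3,3,7,7,11,7,10,10,10,11]
11>7: swap(4,6), hi=5 ⇒ [3,3,7,7,10,7,11,10,10,11]
10>7: swap(4,5), hi=4 ⇒ [3,3,7,7,7,10,11,10,10,11]
7=7: mid=5
done. lo=2 hi=4; nums=[3,3,7,7,7,10,11,10,10,11]

[3,3,7,7,7,10,11,10,10,11]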